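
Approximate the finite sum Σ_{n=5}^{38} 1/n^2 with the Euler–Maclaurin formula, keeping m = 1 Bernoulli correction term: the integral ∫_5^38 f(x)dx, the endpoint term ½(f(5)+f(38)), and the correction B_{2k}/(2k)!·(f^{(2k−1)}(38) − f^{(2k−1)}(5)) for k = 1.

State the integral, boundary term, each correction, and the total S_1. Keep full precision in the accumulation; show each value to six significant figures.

∫_5^38 1/x^2 dx evaluates to 0.173684.
Endpoint term: (f(5) + f(38))/2 = (0.0400000 + 0.000692521)/2 = 0.0203463.
Running total after boundary: 0.194030.
Correction k=1: B_{2}/2! · (f^{(1)}(38) − f^{(1)}(5)) = 1/12 · (-3.64485e-05 − (-0.0160000)) = 0.00133030.

S_1 ≈ 0.195361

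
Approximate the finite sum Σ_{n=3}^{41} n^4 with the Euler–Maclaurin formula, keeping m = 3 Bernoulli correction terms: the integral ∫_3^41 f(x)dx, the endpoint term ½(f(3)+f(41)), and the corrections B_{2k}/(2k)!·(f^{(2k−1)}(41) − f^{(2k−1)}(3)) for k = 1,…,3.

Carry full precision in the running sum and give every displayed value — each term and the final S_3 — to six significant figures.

The integral term ∫_3^41 x^4 dx = 2.31712e+07.
Boundary: ½(f(3) + f(41)) = ½(81.0000 + 2.82576e+06) = 1.41292e+06.
So far: 2.45841e+07.
Order-1 term: 1/12 · (275684 − 108.000) = 22964.7.
Partial sum through k=1: 2.46071e+07.
Order-2 term: −1/720 · (984.000 − 72.0000) = -1.26667.
Partial sum through k=2: 2.46071e+07.
Order-3 term: 1/30240 · (0.00000 − 0.00000) = 0.00000.

S_3 ≈ 2.46071e+07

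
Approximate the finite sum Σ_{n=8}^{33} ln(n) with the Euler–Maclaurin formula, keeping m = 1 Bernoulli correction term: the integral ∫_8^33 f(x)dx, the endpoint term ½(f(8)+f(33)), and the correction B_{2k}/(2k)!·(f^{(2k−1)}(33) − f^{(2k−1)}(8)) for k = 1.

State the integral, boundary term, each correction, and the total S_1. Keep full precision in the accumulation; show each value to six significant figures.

Integral: ∫_8^33 ln(x) dx = 73.7492.
Endpoint term: (f(8) + f(33))/2 = (2.07944 + 3.49651)/2 = 2.78797.
Running total after boundary: 76.5372.
Order-1 term: 1/12 · (0.0303030 − 0.125000) = -0.00789141.

S_1 ≈ 76.5293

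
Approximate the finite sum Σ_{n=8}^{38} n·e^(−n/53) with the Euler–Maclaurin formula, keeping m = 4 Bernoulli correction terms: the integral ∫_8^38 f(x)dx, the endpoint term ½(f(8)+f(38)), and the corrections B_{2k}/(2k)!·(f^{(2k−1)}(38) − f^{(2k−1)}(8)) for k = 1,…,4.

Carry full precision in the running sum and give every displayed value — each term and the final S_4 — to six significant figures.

Integral: ∫_8^38 x·e^(−x/53) dx = 425.341.
½[f(8) + f(38)] = ½[6.87917 + 18.5525] = 12.7158.
So far: 438.057.
Order-1 term: 1/12 · (0.138177 − 0.730101) = -0.0493270.
Running total after k=1: 438.008.
Order-2 term: −1/720 · (0.000396805 − 0.000872159) = 6.60214e-07.
Running total after k=2: 438.008.
Order-3 term: 1/30240 · (2.65012e-07 − 5.28445e-07) = -8.71141e-12.
Running total after k=3: 438.008.
Order-4 term: −1/1209600 · (1.38399e-10 − 2.65718e-10) = 1.05258e-16.

S_4 ≈ 438.008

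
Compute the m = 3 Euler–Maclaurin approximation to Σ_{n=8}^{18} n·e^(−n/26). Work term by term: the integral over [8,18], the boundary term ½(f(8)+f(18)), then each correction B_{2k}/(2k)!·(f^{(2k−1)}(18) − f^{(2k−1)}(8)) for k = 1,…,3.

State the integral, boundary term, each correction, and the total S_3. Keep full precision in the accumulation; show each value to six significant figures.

The integral term ∫_8^18 x·e^(−x/26) dx = 77.3847.
Endpoint term: (f(8) + f(18))/2 = (5.88113 + 9.00756)/2 = 7.44435.
Running total after boundary: 84.8290.
Order-1 term: 1/12 · (0.153975 − 0.508944) = -0.0295807.
Partial sum through k=1: 84.7994.
Order-2 term: −1/720 · (0.00170831 − 0.00292785) = 1.69381e-06.
Partial sum through k=2: 84.7994.
Order-3 term: 1/30240 · (4.71722e-06 − 7.54856e-06) = -9.36290e-11.

S_3 ≈ 84.7994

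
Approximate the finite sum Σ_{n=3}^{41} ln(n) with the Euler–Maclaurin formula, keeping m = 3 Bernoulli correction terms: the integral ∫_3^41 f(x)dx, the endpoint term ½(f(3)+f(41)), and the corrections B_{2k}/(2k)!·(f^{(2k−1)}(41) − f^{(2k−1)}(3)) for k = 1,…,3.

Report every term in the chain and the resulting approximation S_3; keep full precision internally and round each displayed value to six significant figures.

S_3 ≈ 113.341

Integral: ∫_3^41 ln(x) dx = 110.961.
Endpoint term: (f(3) + f(41))/2 = (1.09861 + 3.71357)/2 = 2.40609.
Running total after boundary: 113.367.
Correction k=1: B_{2}/2! · (f^{(1)}(41) − f^{(1)}(3)) = 1/12 · (0.0243902 − 0.333333) = -0.0257453.
After k=1: 113.341.
Correction k=2: B_{4}/4! · (f^{(3)}(41) − f^{(3)}(3)) = −1/720 · (2.90187e-05 − 0.0740741) = 0.000102840.
After k=2: 113.341.
Correction k=3: B_{6}/6! · (f^{(5)}(41) − f^{(5)}(3)) = 1/30240 · (2.07153e-07 − 0.0987654) = -3.26605e-06.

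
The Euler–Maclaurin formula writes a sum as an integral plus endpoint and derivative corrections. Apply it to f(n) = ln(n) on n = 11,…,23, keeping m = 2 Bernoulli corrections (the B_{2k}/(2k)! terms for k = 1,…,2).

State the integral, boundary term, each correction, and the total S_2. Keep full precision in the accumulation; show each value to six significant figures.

S_2 ≈ 36.5023

∫_11^23 ln(x) dx evaluates to 33.7395.
Endpoint term: (f(11) + f(23))/2 = (2.39790 + 3.13549)/2 = 2.76669.
So far: 36.5062.
Order-1 term: 1/12 · (0.0434783 − 0.0909091) = -0.00395257.
After k=1: 36.5023.
Order-2 term: −1/720 · (0.000164379 − 0.00150263) = 1.85868e-06.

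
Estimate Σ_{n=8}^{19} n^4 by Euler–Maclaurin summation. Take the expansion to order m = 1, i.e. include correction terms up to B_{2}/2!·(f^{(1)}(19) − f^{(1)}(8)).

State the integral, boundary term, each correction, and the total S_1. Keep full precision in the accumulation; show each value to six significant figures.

∫_8^19 x^4 dx evaluates to 488666.
½[f(8) + f(19)] = ½[4096.00 + 130321] = 67208.5.
Integral + boundary = 555875.
Order-1 term: 1/12 · (27436.0 − 2048.00) = 2115.67.

S_1 ≈ 557990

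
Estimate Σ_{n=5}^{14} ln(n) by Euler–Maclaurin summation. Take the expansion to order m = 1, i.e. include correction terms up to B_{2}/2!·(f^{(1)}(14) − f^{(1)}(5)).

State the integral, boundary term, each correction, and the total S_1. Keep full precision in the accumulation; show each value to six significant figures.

∫_5^14 ln(x) dx evaluates to 19.8996.
Boundary: ½(f(5) + f(14)) = ½(1.60944 + 2.63906) = 2.12425.
Running total after boundary: 22.0239.
k=1: B_{2}/(2)! × [f^{(1)}(14) − f^{(1)}(5)] = 1/12 × (0.0714286 − 0.200000) = -0.0107143.

S_1 ≈ 22.0131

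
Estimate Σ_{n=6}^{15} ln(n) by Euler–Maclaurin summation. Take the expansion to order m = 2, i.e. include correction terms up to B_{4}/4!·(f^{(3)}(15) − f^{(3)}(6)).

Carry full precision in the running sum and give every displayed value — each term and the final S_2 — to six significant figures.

Integral: ∫_6^15 ln(x) dx = 20.8702.
½[f(6) + f(15)] = ½[1.79176 + 2.70805] = 2.24990.
Running total after boundary: 23.1201.
k=1: B_{2}/(2)! × [f^{(1)}(15) − f^{(1)}(6)] = 1/12 × (0.0666667 − 0.166667) = -0.00833333.
Partial sum through k=1: 23.1118.
k=2: B_{4}/(4)! × [f^{(3)}(15) − f^{(3)}(6)] = −1/720 × (0.000592593 − 0.00925926) = 1.20370e-05.

S_2 ≈ 23.1118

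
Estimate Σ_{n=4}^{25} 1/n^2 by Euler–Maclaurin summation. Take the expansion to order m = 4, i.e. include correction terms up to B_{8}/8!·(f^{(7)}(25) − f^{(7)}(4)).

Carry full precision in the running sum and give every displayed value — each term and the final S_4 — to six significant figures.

Integral: ∫_4^25 1/x^2 dx = 0.210000.
Endpoint term: (f(4) + f(25))/2 = (0.0625000 + 0.00160000)/2 = 0.0320500.
So far: 0.242050.
Order-1 term: 1/12 · (-0.000128000 − (-0.0312500)) = 0.00259350.
After k=1: 0.244643.
Order-2 term: −1/720 · (-2.45760e-06 − (-0.0234375)) = -3.25487e-05.
After k=2: 0.244611.
Order-3 term: 1/30240 · (-1.17965e-07 − (-0.0439453)) = 1.45321e-06.
After k=3: 0.244612.
Order-4 term: −1/1209600 · (-1.05696e-08 − (-0.153809)) = -1.27157e-07.

S_4 ≈ 0.244612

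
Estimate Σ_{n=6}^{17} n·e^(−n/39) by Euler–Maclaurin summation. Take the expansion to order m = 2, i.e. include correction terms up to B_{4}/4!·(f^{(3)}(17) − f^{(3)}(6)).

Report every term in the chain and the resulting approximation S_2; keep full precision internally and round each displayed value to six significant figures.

S_2 ≈ 100.425

The integral term ∫_6^17 x·e^(−x/39) dx = 92.3859.
Boundary: ½(f(6) + f(17)) = ½(5.14442 + 10.9936) = 8.06903.
Running total after boundary: 100.455.
Correction k=1: B_{2}/2! · (f^{(1)}(17) − f^{(1)}(6)) = 1/12 · (0.364796 − 0.725496) = -0.0300583.
After k=1: 100.425.
Correction k=2: B_{4}/4! · (f^{(3)}(17) − f^{(3)}(6)) = −1/720 · (0.00109018 − 0.00160441) = 7.14204e-07.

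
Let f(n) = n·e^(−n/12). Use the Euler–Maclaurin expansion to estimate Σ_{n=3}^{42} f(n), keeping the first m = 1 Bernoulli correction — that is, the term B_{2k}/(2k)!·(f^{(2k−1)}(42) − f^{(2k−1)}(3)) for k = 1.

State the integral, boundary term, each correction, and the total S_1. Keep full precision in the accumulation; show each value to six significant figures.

S_1 ≈ 122.364

The integral term ∫_3^42 x·e^(−x/12) dx = 120.616.
Endpoint term: (f(3) + f(42))/2 = (2.33640 + 1.26829)/2 = 1.80235.
Running total after boundary: 122.419.
Correction k=1: B_{2}/2! · (f^{(1)}(42) − f^{(1)}(3)) = 1/12 · (-0.0754935 − 0.584101) = -0.0549662.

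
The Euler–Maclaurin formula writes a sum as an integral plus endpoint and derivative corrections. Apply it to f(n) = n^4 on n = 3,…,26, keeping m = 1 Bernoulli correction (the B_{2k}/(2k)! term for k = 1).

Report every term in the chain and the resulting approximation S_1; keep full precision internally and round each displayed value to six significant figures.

S_1 ≈ 2.61060e+06

The integral term ∫_3^26 x^4 dx = 2.37623e+06.
Endpoint term: (f(3) + f(26))/2 = (81.0000 + 456976)/2 = 228528.
Running total after boundary: 2.60476e+06.
Order-1 term: 1/12 · (70304.0 − 108.000) = 5849.67.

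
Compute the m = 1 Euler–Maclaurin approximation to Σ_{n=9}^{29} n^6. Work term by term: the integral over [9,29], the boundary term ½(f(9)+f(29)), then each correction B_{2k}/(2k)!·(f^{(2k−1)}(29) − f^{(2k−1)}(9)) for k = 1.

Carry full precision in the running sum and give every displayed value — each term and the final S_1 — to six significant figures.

S_1 ≈ 2.77149e+09

The integral term ∫_9^29 x^6 dx = 2.46358e+09.
½[f(9) + f(29)] = ½[531441 + 5.94823e+08] = 2.97677e+08.
So far: 2.76126e+09.
Order-1 term: 1/12 · (1.23067e+08 − 354294) = 1.02260e+07.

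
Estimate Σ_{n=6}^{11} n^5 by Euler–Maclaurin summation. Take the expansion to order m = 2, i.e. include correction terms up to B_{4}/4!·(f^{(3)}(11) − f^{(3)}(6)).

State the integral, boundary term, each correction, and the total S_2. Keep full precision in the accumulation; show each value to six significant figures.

S_2 ≈ 377451

Integral: ∫_6^11 x^5 dx = 287484.
Endpoint term: (f(6) + f(11))/2 = (7776.00 + 161051)/2 = 84413.5.
So far: 371898.
Order-1 term: 1/12 · (73205.0 − 6480.00) = 5560.42.
Running total after k=1: 377458.
Order-2 term: −1/720 · (7260.00 − 2160.00) = -7.08333.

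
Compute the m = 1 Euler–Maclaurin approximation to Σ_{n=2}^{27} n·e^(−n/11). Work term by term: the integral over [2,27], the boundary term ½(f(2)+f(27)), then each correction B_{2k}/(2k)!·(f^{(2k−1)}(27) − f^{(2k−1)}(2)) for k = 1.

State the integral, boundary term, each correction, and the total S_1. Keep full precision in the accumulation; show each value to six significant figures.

Integral: ∫_2^27 x·e^(−x/11) dx = 83.3195.
Endpoint term: (f(2) + f(27))/2 = (1.66751 + 2.31936)/2 = 1.99343.
So far: 85.3130.
Correction k=1: B_{2}/2! · (f^{(1)}(27) − f^{(1)}(2)) = 1/12 · (-0.124949 − 0.682161) = -0.0672592.

S_1 ≈ 85.2457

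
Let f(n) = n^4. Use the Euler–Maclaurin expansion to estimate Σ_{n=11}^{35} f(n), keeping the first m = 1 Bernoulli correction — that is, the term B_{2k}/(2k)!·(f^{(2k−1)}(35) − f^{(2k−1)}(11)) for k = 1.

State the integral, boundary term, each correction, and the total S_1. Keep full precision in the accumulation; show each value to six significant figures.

Integral: ∫_11^35 x^4 dx = 1.04722e+07.
Endpoint term: (f(11) + f(35))/2 = (14641.0 + 1.50062e+06)/2 = 757633.
Running total after boundary: 1.12298e+07.
k=1: B_{2}/(2)! × [f^{(1)}(35) − f^{(1)}(11)] = 1/12 × (171500 − 5324.00) = 13848.0.

S_1 ≈ 1.12436e+07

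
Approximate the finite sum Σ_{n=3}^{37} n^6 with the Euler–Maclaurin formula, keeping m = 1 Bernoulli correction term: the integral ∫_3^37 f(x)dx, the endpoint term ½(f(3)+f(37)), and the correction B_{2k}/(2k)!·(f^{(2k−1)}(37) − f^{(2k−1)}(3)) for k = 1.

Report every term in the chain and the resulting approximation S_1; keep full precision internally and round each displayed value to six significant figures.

Integral: ∫_3^37 x^6 dx = 1.35617e+10.
Boundary: ½(f(3) + f(37)) = ½(729.000 + 2.56573e+09) = 1.28286e+09.
So far: 1.48446e+10.
Order-1 term: 1/12 · (4.16064e+08 − 1458.00) = 3.46719e+07.

S_1 ≈ 1.48792e+10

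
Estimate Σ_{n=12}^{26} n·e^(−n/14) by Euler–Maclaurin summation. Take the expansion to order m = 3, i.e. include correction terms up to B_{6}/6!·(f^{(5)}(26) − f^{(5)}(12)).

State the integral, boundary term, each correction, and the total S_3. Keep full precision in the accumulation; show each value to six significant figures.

S_3 ≈ 71.6052

Integral: ∫_12^26 x·e^(−x/14) dx = 67.0456.
Boundary: ½(f(12) + f(26)) = ½(5.09247 + 4.05907) = 4.57577.
Integral + boundary = 71.6214.
Order-1 term: 1/12 · (-0.133815 − 0.0606247) = -0.0162033.
Running total after k=1: 71.6052.
Order-2 term: −1/720 · (0.000910309 − 0.00463964) = 5.17963e-06.
Running total after k=2: 71.6052.
Order-3 term: 1/30240 · (1.27722e-05 − 4.57652e-05) = -1.09104e-09.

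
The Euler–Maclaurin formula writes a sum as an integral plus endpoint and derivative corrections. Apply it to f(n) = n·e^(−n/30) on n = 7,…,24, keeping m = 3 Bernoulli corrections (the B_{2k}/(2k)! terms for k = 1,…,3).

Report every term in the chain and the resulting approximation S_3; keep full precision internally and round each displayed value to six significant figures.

S_3 ≈ 159.205

∫_7^24 x·e^(−x/30) dx evaluates to 151.084.
Endpoint term: (f(7) + f(24))/2 = (5.54323 + 10.7839)/2 = 8.16356.
Running total after boundary: 159.248.
Order-1 term: 1/12 · (0.0898658 − 0.607115) = -0.0431041.
After k=1: 159.205.
Order-2 term: −1/720 · (0.00109836 − 0.00243433) = 1.85551e-06.
After k=2: 159.205.
Order-3 term: 1/30240 · (2.32985e-06 − 4.66009e-06) = -7.70581e-11.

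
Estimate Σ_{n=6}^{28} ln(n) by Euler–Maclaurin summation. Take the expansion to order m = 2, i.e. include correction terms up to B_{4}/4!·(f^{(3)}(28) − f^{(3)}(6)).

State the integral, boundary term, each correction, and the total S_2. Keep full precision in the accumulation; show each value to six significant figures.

∫_6^28 ln(x) dx evaluates to 60.5512.
½[f(6) + f(28)] = ½[1.79176 + 3.33220] = 2.56198.
Running total after boundary: 63.1132.
Correction k=1: B_{2}/2! · (f^{(1)}(28) − f^{(1)}(6)) = 1/12 · (0.0357143 − 0.166667) = -0.0109127.
After k=1: 63.1022.
Correction k=2: B_{4}/4! · (f^{(3)}(28) − f^{(3)}(6)) = −1/720 · (9.11079e-05 − 0.00925926) = 1.27335e-05.

S_2 ≈ 63.1023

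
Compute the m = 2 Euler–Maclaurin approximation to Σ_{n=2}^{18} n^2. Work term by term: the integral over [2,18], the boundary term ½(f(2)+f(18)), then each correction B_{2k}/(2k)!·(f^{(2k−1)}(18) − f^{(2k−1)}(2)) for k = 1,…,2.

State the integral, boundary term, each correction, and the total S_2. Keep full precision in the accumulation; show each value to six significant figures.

S_2 ≈ 2108.00

The integral term ∫_2^18 x^2 dx = 1941.33.
½[f(2) + f(18)] = ½[4.00000 + 324.000] = 164.000.
Running total after boundary: 2105.33.
Order-1 term: 1/12 · (36.0000 − 4.00000) = 2.66667.
After k=1: 2108.00.
Order-2 term: −1/720 · (0.00000 − 0.00000) = 0.00000.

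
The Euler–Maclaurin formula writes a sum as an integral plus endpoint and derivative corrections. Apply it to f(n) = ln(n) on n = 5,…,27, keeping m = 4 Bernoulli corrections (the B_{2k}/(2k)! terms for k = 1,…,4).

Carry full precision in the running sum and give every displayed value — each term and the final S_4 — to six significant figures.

∫_5^27 ln(x) dx evaluates to 58.9404.
½[f(5) + f(27)] = ½[1.60944 + 3.29584] = 2.45264.
Running total after boundary: 61.3930.
Correction k=1: B_{2}/2! · (f^{(1)}(27) − f^{(1)}(5)) = 1/12 · (0.0370370 − 0.200000) = -0.0135802.
After k=1: 61.3795.
Correction k=2: B_{4}/4! · (f^{(3)}(27) − f^{(3)}(5)) = −1/720 · (0.000101611 − 0.0160000) = 2.20811e-05.
After k=2: 61.3795.
Correction k=3: B_{6}/6! · (f^{(5)}(27) − f^{(5)}(5)) = 1/30240 · (1.67260e-06 − 0.00768000) = -2.53913e-07.
After k=3: 61.3795.
Correction k=4: B_{8}/8! · (f^{(7)}(27) − f^{(7)}(5)) = −1/1209600 · (6.88313e-08 − 0.00921600) = 7.61899e-09.

S_4 ≈ 61.3795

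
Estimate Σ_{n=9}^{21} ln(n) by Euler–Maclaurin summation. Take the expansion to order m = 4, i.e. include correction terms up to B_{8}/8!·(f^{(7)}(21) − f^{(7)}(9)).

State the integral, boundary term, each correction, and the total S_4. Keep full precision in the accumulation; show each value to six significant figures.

∫_9^21 ln(x) dx evaluates to 32.1599.
Boundary: ½(f(9) + f(21)) = ½(2.19722 + 3.04452) = 2.62087.
So far: 34.7808.
Order-1 term: 1/12 · (0.0476190 − 0.111111) = -0.00529101.
Running total after k=1: 34.7755.
Order-2 term: −1/720 · (0.000215959 − 0.00274348) = 3.51045e-06.
Running total after k=2: 34.7755.
Order-3 term: 1/30240 · (5.87645e-06 − 0.000406442) = -1.32462e-08.
Running total after k=3: 34.7755.
Order-4 term: −1/1209600 · (3.99758e-07 − 0.000150534) = 1.24119e-10.

S_4 ≈ 34.7755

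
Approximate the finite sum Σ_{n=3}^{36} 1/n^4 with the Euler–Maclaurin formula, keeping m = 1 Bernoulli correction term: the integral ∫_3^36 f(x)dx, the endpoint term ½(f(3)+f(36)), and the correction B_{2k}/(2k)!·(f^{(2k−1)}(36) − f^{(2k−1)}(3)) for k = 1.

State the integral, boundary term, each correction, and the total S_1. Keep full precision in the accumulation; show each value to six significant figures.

S_1 ≈ 0.0198834

∫_3^36 1/x^4 dx evaluates to 0.0123385.
Boundary: ½(f(3) + f(36)) = ½(0.0123457 + 5.95374e-07) = 0.00617314.
So far: 0.0185117.
Correction k=1: B_{2}/2! · (f^{(1)}(36) − f^{(1)}(3)) = 1/12 · (-6.61527e-08 − (-0.0164609)) = 0.00137174.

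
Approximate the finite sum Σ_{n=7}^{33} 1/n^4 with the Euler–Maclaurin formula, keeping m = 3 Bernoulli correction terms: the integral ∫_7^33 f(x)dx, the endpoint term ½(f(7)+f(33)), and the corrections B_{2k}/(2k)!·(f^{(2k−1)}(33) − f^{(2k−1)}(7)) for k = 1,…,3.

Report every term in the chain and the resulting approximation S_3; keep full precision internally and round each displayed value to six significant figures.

S_3 ≈ 0.00119084

The integral term ∫_7^33 1/x^4 dx = 0.000962542.
Endpoint term: (f(7) + f(33))/2 = (0.000416493 + 8.43226e-07)/2 = 0.000208668.
Integral + boundary = 0.00117121.
Order-1 term: 1/12 · (-1.02209e-07 − (-0.000237996)) = 1.98245e-05.
After k=1: 0.00119103.
Order-2 term: −1/720 · (-2.81568e-09 − (-0.000145712)) = -2.02374e-07.
After k=2: 0.00119083.
Order-3 term: 1/30240 · (-1.44792e-10 − (-0.000166528)) = 5.50687e-09.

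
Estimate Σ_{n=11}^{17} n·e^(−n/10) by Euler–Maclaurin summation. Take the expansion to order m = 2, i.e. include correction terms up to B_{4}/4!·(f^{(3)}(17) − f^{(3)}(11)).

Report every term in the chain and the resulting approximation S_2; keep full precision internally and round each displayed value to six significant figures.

The integral term ∫_11^17 x·e^(−x/10) dx = 20.5784.
Boundary: ½(f(11) + f(17)) = ½(3.66158 + 3.10562) = 3.38360.
So far: 23.9620.
k=1: B_{2}/(2)! × [f^{(1)}(17) − f^{(1)}(11)] = 1/12 × (-0.127878 − (-0.0332871)) = -0.00788261.
Running total after k=1: 23.9541.
k=2: B_{4}/(4)! × [f^{(3)}(17) − f^{(3)}(11)] = −1/720 × (0.00237489 − 0.00632455) = 5.48565e-06.

S_2 ≈ 23.9541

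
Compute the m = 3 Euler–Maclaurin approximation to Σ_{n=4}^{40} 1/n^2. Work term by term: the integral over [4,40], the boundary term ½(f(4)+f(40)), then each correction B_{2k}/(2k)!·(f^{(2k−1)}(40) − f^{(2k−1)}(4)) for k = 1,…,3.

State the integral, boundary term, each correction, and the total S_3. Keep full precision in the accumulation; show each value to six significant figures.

Integral: ∫_4^40 1/x^2 dx = 0.225000.
Endpoint term: (f(4) + f(40))/2 = (0.0625000 + 0.000625000)/2 = 0.0315625.
Integral + boundary = 0.256563.
k=1: B_{2}/(2)! × [f^{(1)}(40) − f^{(1)}(4)] = 1/12 × (-3.12500e-05 − (-0.0312500)) = 0.00260156.
After k=1: 0.259164.
k=2: B_{4}/(4)! × [f^{(3)}(40) − f^{(3)}(4)] = −1/720 × (-2.34375e-07 − (-0.0234375)) = -3.25518e-05.
After k=2: 0.259132.
k=3: B_{6}/(6)! × [f^{(5)}(40) − f^{(5)}(4)] = 1/30240 × (-4.39453e-09 − (-0.0439453)) = 1.45322e-06.

S_3 ≈ 0.259133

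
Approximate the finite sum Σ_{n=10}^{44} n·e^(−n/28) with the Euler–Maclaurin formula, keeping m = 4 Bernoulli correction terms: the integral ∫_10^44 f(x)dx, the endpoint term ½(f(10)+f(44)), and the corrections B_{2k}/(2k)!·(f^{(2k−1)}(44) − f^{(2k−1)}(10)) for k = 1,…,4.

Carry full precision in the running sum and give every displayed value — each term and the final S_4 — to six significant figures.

S_4 ≈ 333.653

Integral: ∫_10^44 x·e^(−x/28) dx = 325.631.
Boundary: ½(f(10) + f(44)) = ½(6.99673 + 9.14092) = 8.06882.
So far: 333.700.
k=1: B_{2}/(2)! × [f^{(1)}(44) − f^{(1)}(10)] = 1/12 × (-0.118713 − 0.449789) = -0.0473752.
After k=1: 333.653.
k=2: B_{4}/(4)! × [f^{(3)}(44) − f^{(3)}(10)] = −1/720 × (0.000378550 − 0.00235859) = 2.75006e-06.
After k=2: 333.653.
k=3: B_{6}/(6)! × [f^{(5)}(44) − f^{(5)}(10)] = 1/30240 × (1.15883e-06 − 5.28504e-06) = -1.36449e-10.
After k=3: 333.653.
k=4: B_{8}/(8)! × [f^{(7)}(44) − f^{(7)}(10)] = −1/1209600 × (2.34032e-09 − 9.64498e-09) = 6.03891e-15.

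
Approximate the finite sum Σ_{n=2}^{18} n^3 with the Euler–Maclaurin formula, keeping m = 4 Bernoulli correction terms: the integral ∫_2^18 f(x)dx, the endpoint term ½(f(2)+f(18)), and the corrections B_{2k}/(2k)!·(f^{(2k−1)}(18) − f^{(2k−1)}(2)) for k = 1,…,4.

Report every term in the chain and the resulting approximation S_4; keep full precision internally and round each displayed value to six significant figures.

The integral term ∫_2^18 x^3 dx = 26240.0.
½[f(2) + f(18)] = ½[8.00000 + 5832.00] = 2920.00.
So far: 29160.0.
k=1: B_{2}/(2)! × [f^{(1)}(18) − f^{(1)}(2)] = 1/12 × (972.000 − 12.0000) = 80.0000.
Running total after k=1: 29240.0.
k=2: B_{4}/(4)! × [f^{(3)}(18) − f^{(3)}(2)] = −1/720 × (6.00000 − 6.00000) = 0.00000.
Running total after k=2: 29240.0.
k=3: B_{6}/(6)! × [f^{(5)}(18) − f^{(5)}(2)] = 1/30240 × (0.00000 − 0.00000) = 0.00000.
Running total after k=3: 29240.0.
k=4: B_{8}/(8)! × [f^{(7)}(18) − f^{(7)}(2)] = −1/1209600 × (0.00000 − 0.00000) = 0.00000.

S_4 ≈ 29240.0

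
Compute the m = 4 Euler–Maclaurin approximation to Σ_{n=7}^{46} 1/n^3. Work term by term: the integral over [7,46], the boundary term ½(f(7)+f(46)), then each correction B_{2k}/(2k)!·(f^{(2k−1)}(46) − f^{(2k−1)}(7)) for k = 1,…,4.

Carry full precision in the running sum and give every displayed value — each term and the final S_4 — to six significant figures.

S_4 ≈ 0.0115340

∫_7^46 1/x^3 dx evaluates to 0.00996779.
Boundary: ½(f(7) + f(46)) = ½(0.00291545 + 1.02737e-05) = 0.00146286.
So far: 0.0114306.
Correction k=1: B_{2}/2! · (f^{(1)}(46) − f^{(1)}(7)) = 1/12 · (-6.70023e-07 − (-0.00124948)) = 0.000104067.
After k=1: 0.0115347.
Correction k=2: B_{4}/4! · (f^{(3)}(46) − f^{(3)}(7)) = −1/720 · (-6.33292e-09 − (-0.000509992)) = -7.08313e-07.
After k=2: 0.0115340.
Correction k=3: B_{6}/6! · (f^{(5)}(46) − f^{(5)}(7)) = 1/30240 · (-1.25701e-10 − (-0.000437136)) = 1.44555e-08.
After k=3: 0.0115340.
Correction k=4: B_{8}/8! · (f^{(7)}(46) − f^{(7)}(7)) = −1/1209600 · (-4.27715e-12 − (-0.000642322)) = -5.31020e-10.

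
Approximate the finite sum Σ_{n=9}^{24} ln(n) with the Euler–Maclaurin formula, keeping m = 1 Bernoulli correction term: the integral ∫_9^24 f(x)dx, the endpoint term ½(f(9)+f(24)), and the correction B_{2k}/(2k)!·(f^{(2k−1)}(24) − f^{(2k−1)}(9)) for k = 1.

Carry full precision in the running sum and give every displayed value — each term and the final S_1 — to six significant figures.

The integral term ∫_9^24 ln(x) dx = 41.4983.
½[f(9) + f(24)] = ½[2.19722 + 3.17805] = 2.68764.
Integral + boundary = 44.1859.
Correction k=1: B_{2}/2! · (f^{(1)}(24) − f^{(1)}(9)) = 1/12 · (0.0416667 − 0.111111) = -0.00578704.

S_1 ≈ 44.1801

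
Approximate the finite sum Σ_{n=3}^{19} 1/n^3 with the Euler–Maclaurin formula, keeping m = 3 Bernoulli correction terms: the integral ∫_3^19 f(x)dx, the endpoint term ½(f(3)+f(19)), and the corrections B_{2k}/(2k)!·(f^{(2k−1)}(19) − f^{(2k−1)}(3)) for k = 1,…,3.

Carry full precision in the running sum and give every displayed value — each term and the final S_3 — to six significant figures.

The integral term ∫_3^19 1/x^3 dx = 0.0541705.
Endpoint term: (f(3) + f(19))/2 = (0.0370370 + 0.000145794)/2 = 0.0185914.
So far: 0.0727619.
Order-1 term: 1/12 · (-2.30201e-05 − (-0.0370370)) = 0.00308450.
After k=1: 0.0758464.
Order-2 term: −1/720 · (-1.27535e-06 − (-0.0823045)) = -0.000114310.
After k=2: 0.0757321.
Order-3 term: 1/30240 · (-1.48379e-07 − (-0.384088)) = 1.27013e-05.

S_3 ≈ 0.0757448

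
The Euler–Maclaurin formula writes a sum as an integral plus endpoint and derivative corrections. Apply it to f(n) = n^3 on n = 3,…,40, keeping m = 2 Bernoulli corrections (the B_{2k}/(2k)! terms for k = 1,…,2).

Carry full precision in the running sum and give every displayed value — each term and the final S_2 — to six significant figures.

S_2 ≈ 672391

∫_3^40 x^3 dx evaluates to 639980.
½[f(3) + f(40)] = ½[27.0000 + 64000.0] = 32013.5.
Running total after boundary: 671993.
Correction k=1: B_{2}/2! · (f^{(1)}(40) − f^{(1)}(3)) = 1/12 · (4800.00 − 27.0000) = 397.750.
After k=1: 672391.
Correction k=2: B_{4}/4! · (f^{(3)}(40) − f^{(3)}(3)) = −1/720 · (6.00000 − 6.00000) = 0.00000.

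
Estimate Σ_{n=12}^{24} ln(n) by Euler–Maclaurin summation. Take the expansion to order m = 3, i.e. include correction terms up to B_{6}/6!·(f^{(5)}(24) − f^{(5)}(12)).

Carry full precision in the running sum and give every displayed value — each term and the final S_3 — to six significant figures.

Integral: ∫_12^24 ln(x) dx = 34.4544.
Boundary: ½(f(12) + f(24)) = ½(2.48491 + 3.17805) = 2.83148.
Running total after boundary: 37.2859.
k=1: B_{2}/(2)! × [f^{(1)}(24) − f^{(1)}(12)] = 1/12 × (0.0416667 − 0.0833333) = -0.00347222.
Partial sum through k=1: 37.2824.
k=2: B_{4}/(4)! × [f^{(3)}(24) − f^{(3)}(12)] = −1/720 × (0.000144676 − 0.00115741) = 1.40657e-06.
Partial sum through k=2: 37.2824.
k=3: B_{6}/(6)! × [f^{(5)}(24) − f^{(5)}(12)] = 1/30240 × (3.01408e-06 − 9.64506e-05) = -3.08983e-09.

S_3 ≈ 37.2824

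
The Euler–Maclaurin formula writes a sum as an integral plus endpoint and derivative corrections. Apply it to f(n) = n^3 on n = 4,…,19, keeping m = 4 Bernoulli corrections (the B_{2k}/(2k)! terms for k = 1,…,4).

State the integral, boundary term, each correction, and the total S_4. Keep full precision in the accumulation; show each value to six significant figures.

Integral: ∫_4^19 x^3 dx = 32516.2.
½[f(4) + f(19)] = ½[64.0000 + 6859.00] = 3461.50.
Integral + boundary = 35977.8.
Correction k=1: B_{2}/2! · (f^{(1)}(19) − f^{(1)}(4)) = 1/12 · (1083.00 − 48.0000) = 86.2500.
Partial sum through k=1: 36064.0.
Correction k=2: B_{4}/4! · (f^{(3)}(19) − f^{(3)}(4)) = −1/720 · (6.00000 − 6.00000) = 0.00000.
Partial sum through k=2: 36064.0.
Correction k=3: B_{6}/6! · (f^{(5)}(19) − f^{(5)}(4)) = 1/30240 · (0.00000 − 0.00000) = 0.00000.
Partial sum through k=3: 36064.0.
Correction k=4: B_{8}/8! · (f^{(7)}(19) − f^{(7)}(4)) = −1/1209600 · (0.00000 − 0.00000) = 0.00000.

S_4 ≈ 36064.0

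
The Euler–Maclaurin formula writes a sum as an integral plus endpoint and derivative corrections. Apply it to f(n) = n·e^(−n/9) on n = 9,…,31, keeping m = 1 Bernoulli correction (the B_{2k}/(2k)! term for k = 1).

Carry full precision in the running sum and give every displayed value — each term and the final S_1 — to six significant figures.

S_1 ≈ 50.2481

∫_9^31 x·e^(−x/9) dx evaluates to 48.1044.
Endpoint term: (f(9) + f(31))/2 = (3.31091 + 0.989597)/2 = 2.15026.
Integral + boundary = 50.2546.
Correction k=1: B_{2}/2! · (f^{(1)}(31) − f^{(1)}(9)) = 1/12 · (-0.0780328 − 0.00000) = -0.00650273.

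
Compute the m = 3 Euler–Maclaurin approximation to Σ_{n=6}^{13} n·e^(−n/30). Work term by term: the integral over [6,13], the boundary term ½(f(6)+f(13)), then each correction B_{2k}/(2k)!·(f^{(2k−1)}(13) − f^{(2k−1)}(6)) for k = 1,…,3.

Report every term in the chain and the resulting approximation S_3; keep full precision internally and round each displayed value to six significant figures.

Integral: ∫_6^13 x·e^(−x/30) dx = 47.8650.
Endpoint term: (f(6) + f(13))/2 = (4.91238 + 8.42848)/2 = 6.67043.
Running total after boundary: 54.5354.
k=1: B_{2}/(2)! × [f^{(1)}(13) − f^{(1)}(6)] = 1/12 × (0.367395 − 0.654985) = -0.0239658.
Running total after k=1: 54.5115.
k=2: B_{4}/(4)! × [f^{(3)}(13) − f^{(3)}(6)] = −1/720 × (0.00184898 − 0.00254716) = 9.69695e-07.
Running total after k=2: 54.5115.
k=3: B_{6}/(6)! × [f^{(5)}(13) − f^{(5)}(6)] = 1/30240 × (3.65527e-06 − 4.85174e-06) = -3.95656e-11.

S_3 ≈ 54.5115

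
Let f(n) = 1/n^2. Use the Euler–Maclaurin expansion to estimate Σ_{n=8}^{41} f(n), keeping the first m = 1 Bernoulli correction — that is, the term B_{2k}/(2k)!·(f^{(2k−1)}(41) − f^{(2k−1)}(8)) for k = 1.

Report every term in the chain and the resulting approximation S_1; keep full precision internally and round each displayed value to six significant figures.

The integral term ∫_8^41 1/x^2 dx = 0.100610.
½[f(8) + f(41)] = ½[0.0156250 + 0.000594884] = 0.00810994.
Integral + boundary = 0.108720.
Correction k=1: B_{2}/2! · (f^{(1)}(41) − f^{(1)}(8)) = 1/12 · (-2.90187e-05 − (-0.00390625)) = 0.000323103.

S_1 ≈ 0.109043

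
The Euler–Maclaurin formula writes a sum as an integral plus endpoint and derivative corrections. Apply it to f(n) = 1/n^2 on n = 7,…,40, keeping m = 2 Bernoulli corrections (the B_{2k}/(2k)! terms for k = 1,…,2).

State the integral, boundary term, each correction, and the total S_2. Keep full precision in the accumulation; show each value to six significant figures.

S_2 ≈ 0.128855

∫_7^40 1/x^2 dx evaluates to 0.117857.
½[f(7) + f(40)] = ½[0.0204082 + 0.000625000] = 0.0105166.
Running total after boundary: 0.128374.
Order-1 term: 1/12 · (-3.12500e-05 − (-0.00583090)) = 0.000483304.
Running total after k=1: 0.128857.
Order-2 term: −1/720 · (-2.34375e-07 − (-0.00142798)) = -1.98298e-06.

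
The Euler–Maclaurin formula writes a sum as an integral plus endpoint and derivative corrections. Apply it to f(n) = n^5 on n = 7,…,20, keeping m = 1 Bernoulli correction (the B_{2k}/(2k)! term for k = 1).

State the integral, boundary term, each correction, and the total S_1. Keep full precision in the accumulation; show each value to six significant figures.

∫_7^20 x^5 dx evaluates to 1.06471e+07.
½[f(7) + f(20)] = ½[16807.0 + 3.20000e+06] = 1.60840e+06.
So far: 1.22555e+07.
k=1: B_{2}/(2)! × [f^{(1)}(20) − f^{(1)}(7)] = 1/12 × (800000 − 12005.0) = 65666.2.

S_1 ≈ 1.23211e+07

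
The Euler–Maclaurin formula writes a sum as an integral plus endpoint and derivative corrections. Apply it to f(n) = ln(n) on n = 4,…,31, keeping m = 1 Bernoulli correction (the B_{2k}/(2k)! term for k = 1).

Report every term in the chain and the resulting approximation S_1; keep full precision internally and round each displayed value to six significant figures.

S_1 ≈ 76.3004

Integral: ∫_4^31 ln(x) dx = 73.9084.
Endpoint term: (f(4) + f(31))/2 = (1.38629 + 3.43399)/2 = 2.41014.
Integral + boundary = 76.3186.
k=1: B_{2}/(2)! × [f^{(1)}(31) − f^{(1)}(4)] = 1/12 × (0.0322581 − 0.250000) = -0.0181452.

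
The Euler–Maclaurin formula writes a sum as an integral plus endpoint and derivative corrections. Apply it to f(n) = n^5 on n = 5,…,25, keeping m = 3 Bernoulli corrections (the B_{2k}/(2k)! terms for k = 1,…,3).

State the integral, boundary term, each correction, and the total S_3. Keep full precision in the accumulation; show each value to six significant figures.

S_3 ≈ 4.57343e+07

The integral term ∫_5^25 x^5 dx = 4.06875e+07.
½[f(5) + f(25)] = ½[3125.00 + 9.76562e+06] = 4.88438e+06.
Integral + boundary = 4.55719e+07.
k=1: B_{2}/(2)! × [f^{(1)}(25) − f^{(1)}(5)] = 1/12 × (1.95312e+06 − 3125.00) = 162500.
Partial sum through k=1: 4.57344e+07.
k=2: B_{4}/(4)! × [f^{(3)}(25) − f^{(3)}(5)] = −1/720 × (37500.0 − 1500.00) = -50.0000.
Partial sum through k=2: 4.57343e+07.
k=3: B_{6}/(6)! × [f^{(5)}(25) − f^{(5)}(5)] = 1/30240 × (120.000 − 120.000) = 0.00000.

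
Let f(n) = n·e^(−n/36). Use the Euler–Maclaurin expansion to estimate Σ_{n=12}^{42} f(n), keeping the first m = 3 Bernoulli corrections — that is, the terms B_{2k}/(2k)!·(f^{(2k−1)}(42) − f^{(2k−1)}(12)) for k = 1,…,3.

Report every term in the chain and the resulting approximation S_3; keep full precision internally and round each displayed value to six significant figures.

S_3 ≈ 374.540

The integral term ∫_12^42 x·e^(−x/36) dx = 363.746.
Boundary: ½(f(12) + f(42)) = ½(8.59838 + 13.0789) = 10.8387.
So far: 374.585.
Correction k=1: B_{2}/2! · (f^{(1)}(42) − f^{(1)}(12)) = 1/12 · (-0.0519005 − 0.477688) = -0.0441323.
Running total after k=1: 374.540.
Correction k=2: B_{4}/4! · (f^{(3)}(42) − f^{(3)}(12)) = −1/720 · (0.000440514 − 0.00147434) = 1.43588e-06.
Running total after k=2: 374.540.
Correction k=3: B_{6}/6! · (f^{(5)}(42) − f^{(5)}(12)) = 1/30240 · (7.10706e-07 − 1.99082e-06) = -4.23318e-11.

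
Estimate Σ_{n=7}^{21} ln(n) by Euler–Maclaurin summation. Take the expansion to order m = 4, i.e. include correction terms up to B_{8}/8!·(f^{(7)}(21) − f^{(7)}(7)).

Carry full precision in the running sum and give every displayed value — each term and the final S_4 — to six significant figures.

S_4 ≈ 38.8009

Integral: ∫_7^21 ln(x) dx = 36.3136.
Endpoint term: (f(7) + f(21))/2 = (1.94591 + 3.04452)/2 = 2.49522.
Running total after boundary: 38.8088.
Correction k=1: B_{2}/2! · (f^{(1)}(21) − f^{(1)}(7)) = 1/12 · (0.0476190 − 0.142857) = -0.00793651.
After k=1: 38.8009.
Correction k=2: B_{4}/4! · (f^{(3)}(21) − f^{(3)}(7)) = −1/720 · (0.000215959 − 0.00583090) = 7.79853e-06.
After k=2: 38.8009.
Correction k=3: B_{6}/6! · (f^{(5)}(21) − f^{(5)}(7)) = 1/30240 · (5.87645e-06 − 0.00142798) = -4.70271e-08.
After k=3: 38.8009.
Correction k=4: B_{8}/8! · (f^{(7)}(21) − f^{(7)}(7)) = −1/1209600 · (3.99758e-07 − 0.000874271) = 7.22447e-10.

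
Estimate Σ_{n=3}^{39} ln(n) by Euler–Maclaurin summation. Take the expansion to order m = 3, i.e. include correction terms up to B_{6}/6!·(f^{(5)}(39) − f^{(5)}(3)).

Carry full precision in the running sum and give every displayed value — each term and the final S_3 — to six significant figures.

∫_3^39 ln(x) dx evaluates to 103.583.
Boundary: ½(f(3) + f(39)) = ½(1.09861 + 3.66356) = 2.38109.
Integral + boundary = 105.964.
Correction k=1: B_{2}/2! · (f^{(1)}(39) − f^{(1)}(3)) = 1/12 · (0.0256410 − 0.333333) = -0.0256410.
Running total after k=1: 105.939.
Correction k=2: B_{4}/4! · (f^{(3)}(39) − f^{(3)}(3)) = −1/720 · (3.37160e-05 − 0.0740741) = 0.000102834.
Running total after k=2: 105.939.
Correction k=3: B_{6}/6! · (f^{(5)}(39) − f^{(5)}(3)) = 1/30240 · (2.66004e-07 − 0.0987654) = -3.26604e-06.

S_3 ≈ 105.939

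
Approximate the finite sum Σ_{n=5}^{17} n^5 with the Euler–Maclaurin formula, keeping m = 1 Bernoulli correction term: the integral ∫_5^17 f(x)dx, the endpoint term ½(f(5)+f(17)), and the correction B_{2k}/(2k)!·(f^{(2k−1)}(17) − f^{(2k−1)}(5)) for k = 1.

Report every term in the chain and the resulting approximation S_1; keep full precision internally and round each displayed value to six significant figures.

The integral term ∫_5^17 x^5 dx = 4.02032e+06.
½[f(5) + f(17)] = ½[3125.00 + 1.41986e+06] = 711491.
Running total after boundary: 4.73182e+06.
k=1: B_{2}/(2)! × [f^{(1)}(17) − f^{(1)}(5)] = 1/12 × (417605 − 3125.00) = 34540.0.

S_1 ≈ 4.76636e+06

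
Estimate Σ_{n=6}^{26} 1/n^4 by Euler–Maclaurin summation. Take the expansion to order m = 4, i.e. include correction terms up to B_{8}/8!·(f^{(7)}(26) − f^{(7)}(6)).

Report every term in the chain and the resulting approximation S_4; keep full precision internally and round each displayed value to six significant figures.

S_4 ≈ 0.00195341

∫_6^26 1/x^4 dx evaluates to 0.00152424.
Boundary: ½(f(6) + f(26)) = ½(0.000771605 + 2.18830e-06) = 0.000386897.
So far: 0.00191114.
Correction k=1: B_{2}/2! · (f^{(1)}(26) − f^{(1)}(6)) = 1/12 · (-3.36661e-07 − (-0.000514403)) = 4.28389e-05.
After k=1: 0.00195398.
Correction k=2: B_{4}/4! · (f^{(3)}(26) − f^{(3)}(6)) = −1/720 · (-1.49406e-08 − (-0.000428669)) = -5.95353e-07.
After k=2: 0.00195338.
Correction k=3: B_{6}/6! · (f^{(5)}(26) − f^{(5)}(6)) = 1/30240 · (-1.23768e-09 − (-0.000666819)) = 2.20509e-08.
After k=3: 0.00195341.
Correction k=4: B_{8}/8! · (f^{(7)}(26) − f^{(7)}(6)) = −1/1209600 · (-1.64780e-10 − (-0.00166705)) = -1.37818e-09.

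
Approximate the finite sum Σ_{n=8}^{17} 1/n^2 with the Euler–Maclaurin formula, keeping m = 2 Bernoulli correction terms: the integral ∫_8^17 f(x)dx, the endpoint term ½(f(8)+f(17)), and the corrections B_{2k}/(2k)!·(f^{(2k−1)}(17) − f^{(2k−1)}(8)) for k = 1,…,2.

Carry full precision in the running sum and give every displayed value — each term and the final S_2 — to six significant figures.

S_2 ≈ 0.0760097

The integral term ∫_8^17 1/x^2 dx = 0.0661765.
Endpoint term: (f(8) + f(17))/2 = (0.0156250 + 0.00346021)/2 = 0.00954260.
Running total after boundary: 0.0757191.
Order-1 term: 1/12 · (-0.000407083 − (-0.00390625)) = 0.000291597.
Running total after k=1: 0.0760107.
Order-2 term: −1/720 · (-1.69031e-05 − (-0.000732422)) = -9.93776e-07.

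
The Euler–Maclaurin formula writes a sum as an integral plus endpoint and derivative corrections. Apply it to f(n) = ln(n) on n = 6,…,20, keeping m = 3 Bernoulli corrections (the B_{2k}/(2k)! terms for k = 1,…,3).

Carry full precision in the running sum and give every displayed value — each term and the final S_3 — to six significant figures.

The integral term ∫_6^20 ln(x) dx = 35.1641.
Boundary: ½(f(6) + f(20)) = ½(1.79176 + 2.99573) = 2.39375.
So far: 37.5578.
Correction k=1: B_{2}/2! · (f^{(1)}(20) − f^{(1)}(6)) = 1/12 · (0.0500000 − 0.166667) = -0.00972222.
Running total after k=1: 37.5481.
Correction k=2: B_{4}/4! · (f^{(3)}(20) − f^{(3)}(6)) = −1/720 · (0.000250000 − 0.00925926) = 1.25129e-05.
Running total after k=2: 37.5481.
Correction k=3: B_{6}/6! · (f^{(5)}(20) − f^{(5)}(6)) = 1/30240 · (7.50000e-06 − 0.00308642) = -1.01816e-07.

S_3 ≈ 37.5481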